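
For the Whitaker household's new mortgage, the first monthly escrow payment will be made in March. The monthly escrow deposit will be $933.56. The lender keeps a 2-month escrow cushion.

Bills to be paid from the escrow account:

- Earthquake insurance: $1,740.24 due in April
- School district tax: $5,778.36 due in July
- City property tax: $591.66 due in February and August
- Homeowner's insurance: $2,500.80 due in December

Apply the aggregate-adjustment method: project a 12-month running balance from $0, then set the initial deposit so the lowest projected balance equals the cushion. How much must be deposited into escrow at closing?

Cushion = 2 × $933.56 = $1,867.12
Trial balance (start $0, +$933.56 each month, − disbursements):
  Mar: +$933.56 → $933.56
  Apr: +$933.56 − $1,740.24 → $126.88
  May: +$933.56 → $1,060.44
  Jun: +$933.56 → $1,994.00
  Jul: +$933.56 − $5,778.36 → -$2,850.80
  Aug: +$933.56 − $591.66 → -$2,508.90
  Sep: +$933.56 → -$1,575.34
  Oct: +$933.56 → -$641.78
  Nov: +$933.56 → $291.78
  Dec: +$933.56 − $2,500.80 → -$1,275.46
  Jan: +$933.56 → -$341.90
  Feb: +$933.56 − $591.66 → $0.00
Lowest trial balance = -$2,850.80 (Jul)
Initial deposit = cushion − low point = $1,867.12 − (-$2,850.80) = $4,717.92

$4,717.92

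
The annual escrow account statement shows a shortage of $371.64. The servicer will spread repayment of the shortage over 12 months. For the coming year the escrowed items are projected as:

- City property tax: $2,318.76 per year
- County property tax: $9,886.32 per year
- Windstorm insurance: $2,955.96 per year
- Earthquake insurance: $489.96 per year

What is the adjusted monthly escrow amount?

$1,335.22

City property tax: $2,318.76
County property tax: $9,886.32
Windstorm insurance: $2,955.96
Earthquake insurance: $489.96
Total annual escrow = $2,318.76 + $9,886.32 + $2,955.96 + $489.96 = $15,651.00
Per month = $15,651.00 ÷ 12 = $1,304.25
Shortage per month = $371.64 ÷ 12 = $30.97
New monthly escrow = $1,304.25 + $30.97 = $1,335.22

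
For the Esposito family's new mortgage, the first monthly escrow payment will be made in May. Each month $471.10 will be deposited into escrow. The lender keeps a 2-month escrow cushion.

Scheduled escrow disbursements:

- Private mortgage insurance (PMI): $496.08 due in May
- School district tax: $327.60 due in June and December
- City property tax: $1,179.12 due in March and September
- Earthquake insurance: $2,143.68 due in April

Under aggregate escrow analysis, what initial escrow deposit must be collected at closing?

Cushion = 2 × $471.10 = $942.20
Trial balance (start $0, +$471.10 each month, − disbursements):
  May: +$471.10 − $496.08 → -$24.98
  Jun: +$471.10 − $327.60 → $118.52
  Jul: +$471.10 → $589.62
  Aug: +$471.10 → $1,060.72
  Sep: +$471.10 − $1,179.12 → $352.70
  Oct: +$471.10 → $823.80
  Nov: +$471.10 → $1,294.90
  Dec: +$471.10 − $327.60 → $1,438.40
  Jan: +$471.10 → $1,909.50
  Feb: +$471.10 → $2,380.60
  Mar: +$471.10 − $1,179.12 → $1,672.58
  Apr: +$471.10 − $2,143.68 → $0.00
Lowest trial balance = -$24.98 (May)
Initial deposit = cushion − low point = $942.20 − (-$24.98) = $967.18

$967.18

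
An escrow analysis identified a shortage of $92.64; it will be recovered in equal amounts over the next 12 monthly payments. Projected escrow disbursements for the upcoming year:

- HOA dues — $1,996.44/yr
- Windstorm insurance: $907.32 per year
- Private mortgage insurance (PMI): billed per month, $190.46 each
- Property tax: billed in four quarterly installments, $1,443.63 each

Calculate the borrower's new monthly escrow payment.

HOA dues — $1,996.44 annually
Windstorm insurance — $907.32 annually
Private mortgage insurance (PMI) — $190.46 × 12 = $2,285.52 annually
Property tax — $1,443.63 × 4 = $5,774.52 annually
Annual escrow total = $1,996.44 + $907.32 + $2,285.52 + $5,774.52 = $10,963.80
Base monthly escrow = $10,963.80 ÷ 12 = $913.65
Monthly shortage recovery: $92.64 / 12 = $7.72
New monthly escrow = $913.65 + $7.72 = $921.37

$921.37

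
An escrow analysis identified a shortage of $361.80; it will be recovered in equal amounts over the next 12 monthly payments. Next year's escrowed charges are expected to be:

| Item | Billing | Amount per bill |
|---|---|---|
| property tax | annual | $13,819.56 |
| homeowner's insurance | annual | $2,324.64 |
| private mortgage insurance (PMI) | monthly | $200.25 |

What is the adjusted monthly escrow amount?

Property tax: $13,819.56 annually
Homeowner's insurance: $2,324.64 annually
Private mortgage insurance (PMI): $200.25 × 12 = $2,403.00 annually
Annual escrow total = $18,547.20
Monthly = $18,547.20 ÷ 12 = $1,545.60
Shortage per month = $361.80 ÷ 12 = $30.15
Adjusted monthly = $1,545.60 + $30.15 = $1,575.75

$1,575.75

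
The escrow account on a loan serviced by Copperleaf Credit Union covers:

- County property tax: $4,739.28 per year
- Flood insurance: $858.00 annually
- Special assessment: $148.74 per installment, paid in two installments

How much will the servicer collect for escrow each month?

County property tax = $4,739.28 annually
Flood insurance = $858.00 annually
Special assessment = $148.74 × 2 = $297.48 annually
Yearly total = $4,739.28 + $858.00 + $297.48 = $5,894.76
Per month = $5,894.76 ÷ 12 = $491.23

$491.23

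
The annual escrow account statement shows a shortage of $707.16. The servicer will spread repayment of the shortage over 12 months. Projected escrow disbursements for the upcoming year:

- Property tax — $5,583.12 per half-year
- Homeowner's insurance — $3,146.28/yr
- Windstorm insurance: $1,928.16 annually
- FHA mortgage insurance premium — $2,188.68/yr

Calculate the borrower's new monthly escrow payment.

$1,594.71

Property tax: $5,583.12 × 2 = $11,166.24 annually
Homeowner's insurance: $3,146.28 annually
Windstorm insurance: $1,928.16 annually
FHA mortgage insurance premium: $2,188.68 annually
Yearly total = $18,429.36
Monthly = $18,429.36 / 12 = $1,535.78
Monthly shortage recovery: $707.16 ÷ 12 = $58.93
Adjusted monthly = $1,535.78 + $58.93 = $1,594.71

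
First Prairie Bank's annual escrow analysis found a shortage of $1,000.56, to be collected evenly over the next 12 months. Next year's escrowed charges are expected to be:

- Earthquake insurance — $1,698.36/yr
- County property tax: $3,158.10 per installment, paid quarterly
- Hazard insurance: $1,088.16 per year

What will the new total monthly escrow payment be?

$1,368.29

Earthquake insurance — $1,698.36 per year
County property tax — $3,158.10 × 4 = $12,632.40 per year
Hazard insurance — $1,088.16 per year
Total per year = $15,418.92
Per month = $15,418.92 / 12 = $1,284.91
Monthly shortage recovery: $1,000.56 ÷ 12 = $83.38
New monthly escrow = $1,284.91 + $83.38 = $1,368.29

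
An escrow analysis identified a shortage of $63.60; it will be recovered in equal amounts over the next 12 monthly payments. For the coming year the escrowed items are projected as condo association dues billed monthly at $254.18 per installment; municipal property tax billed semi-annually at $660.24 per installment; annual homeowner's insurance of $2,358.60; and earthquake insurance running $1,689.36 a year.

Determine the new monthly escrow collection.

Condo association dues = $254.18 × 12 = $3,050.16
Municipal property tax = $660.24 × 2 = $1,320.48
Homeowner's insurance = $2,358.60
Earthquake insurance = $1,689.36
Total per year = $8,418.60
Monthly escrow = $8,418.60 ÷ 12 = $701.55
Shortage per month = $63.60 / 12 = $5.30
New monthly escrow = $701.55 + $5.30 = $706.85

$706.85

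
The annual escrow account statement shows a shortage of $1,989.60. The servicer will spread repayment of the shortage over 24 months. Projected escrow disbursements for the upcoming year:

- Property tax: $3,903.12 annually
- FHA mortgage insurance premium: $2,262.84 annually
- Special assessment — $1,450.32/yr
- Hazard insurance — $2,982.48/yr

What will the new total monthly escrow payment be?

Property tax: $3,903.12 annually
FHA mortgage insurance premium: $2,262.84 annually
Special assessment: $1,450.32 annually
Hazard insurance: $2,982.48 annually
Yearly total = $3,903.12 + $2,262.84 + $1,450.32 + $2,982.48 = $10,598.76
Base monthly escrow = $10,598.76 / 12 = $883.23
Shortage spread = $1,989.60 ÷ 24 = $82.90/mo
Adjusted monthly = $883.23 + $82.90 = $966.13

$966.13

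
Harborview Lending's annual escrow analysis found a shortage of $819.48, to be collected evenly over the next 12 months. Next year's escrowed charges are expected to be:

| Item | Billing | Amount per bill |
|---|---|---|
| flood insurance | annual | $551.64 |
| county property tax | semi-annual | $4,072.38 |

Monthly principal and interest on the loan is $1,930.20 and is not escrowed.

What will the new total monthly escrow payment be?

$792.99

Flood insurance: $551.64 per year
County property tax: $4,072.38 × 2 = $8,144.76 per year
Annual escrow total = $8,696.40
Monthly = $8,696.40 ÷ 12 = $724.70
Shortage spread = $819.48 / 12 = $68.29/mo
Adjusted monthly = $724.70 + $68.29 = $792.99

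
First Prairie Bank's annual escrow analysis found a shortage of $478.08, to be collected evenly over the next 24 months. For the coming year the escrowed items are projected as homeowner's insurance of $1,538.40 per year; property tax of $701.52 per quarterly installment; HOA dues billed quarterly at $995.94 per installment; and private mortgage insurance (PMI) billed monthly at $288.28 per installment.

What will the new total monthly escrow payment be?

Homeowner's insurance — $1,538.40/yr
Property tax — $701.52 × 4 = $2,806.08/yr
HOA dues — $995.94 × 4 = $3,983.76/yr
Private mortgage insurance (PMI) — $288.28 × 12 = $3,459.36/yr
Combined annual = $1,538.40 + $2,806.08 + $3,983.76 + $3,459.36 = $11,787.60
Base monthly escrow = $11,787.60 ÷ 12 = $982.30
Monthly shortage recovery: $478.08 ÷ 24 = $19.92
New monthly escrow = $982.30 + $19.92 = $1,002.22

$1,002.22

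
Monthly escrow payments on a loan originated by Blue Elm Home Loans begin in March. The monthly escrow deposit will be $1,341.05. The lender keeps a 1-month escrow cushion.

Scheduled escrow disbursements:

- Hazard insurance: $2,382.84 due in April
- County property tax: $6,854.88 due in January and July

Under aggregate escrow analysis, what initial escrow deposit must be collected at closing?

$3,873.52

Cushion = 1 × $1,341.05 = $1,341.05
Trial balance (start $0, +$1,341.05 each month, − disbursements):
  Mar: +$1,341.05 → $1,341.05
  Apr: +$1,341.05 − $2,382.84 → $299.26
  May: +$1,341.05 → $1,640.31
  Jun: +$1,341.05 → $2,981.36
  Jul: +$1,341.05 − $6,854.88 → -$2,532.47
  Aug: +$1,341.05 → -$1,191.42
  Sep: +$1,341.05 → $149.63
  Oct: +$1,341.05 → $1,490.68
  Nov: +$1,341.05 → $2,831.73
  Dec: +$1,341.05 → $4,172.78
  Jan: +$1,341.05 − $6,854.88 → -$1,341.05
  Feb: +$1,341.05 → $0.00
Lowest trial balance = -$2,532.47 (Jul)
Initial deposit = cushion − low point = $1,341.05 − (-$2,532.47) = $3,873.52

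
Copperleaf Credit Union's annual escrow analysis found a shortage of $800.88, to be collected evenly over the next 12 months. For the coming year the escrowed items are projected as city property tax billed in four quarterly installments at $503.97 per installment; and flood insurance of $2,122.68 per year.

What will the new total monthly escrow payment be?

$411.62

City property tax: $503.97 × 4 = $2,015.88
Flood insurance: $2,122.68
Total annual escrow = $4,138.56
Monthly escrow = $4,138.56 / 12 = $344.88
Shortage per month = $800.88 ÷ 12 = $66.74
Adjusted monthly = $344.88 + $66.74 = $411.62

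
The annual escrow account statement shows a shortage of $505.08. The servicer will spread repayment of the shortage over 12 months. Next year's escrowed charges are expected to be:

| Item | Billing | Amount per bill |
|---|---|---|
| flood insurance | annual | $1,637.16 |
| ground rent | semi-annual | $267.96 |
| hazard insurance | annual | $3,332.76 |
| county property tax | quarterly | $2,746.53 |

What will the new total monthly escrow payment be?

Flood insurance — $1,637.16 per year
Ground rent — $267.96 × 2 = $535.92 per year
Hazard insurance — $3,332.76 per year
County property tax — $2,746.53 × 4 = $10,986.12 per year
Total per year = $1,637.16 + $535.92 + $3,332.76 + $10,986.12 = $16,491.96
Base monthly escrow = $16,491.96 / 12 = $1,374.33
Monthly shortage recovery: $505.08 / 12 = $42.09
New monthly escrow = $1,374.33 + $42.09 = $1,416.42

$1,416.42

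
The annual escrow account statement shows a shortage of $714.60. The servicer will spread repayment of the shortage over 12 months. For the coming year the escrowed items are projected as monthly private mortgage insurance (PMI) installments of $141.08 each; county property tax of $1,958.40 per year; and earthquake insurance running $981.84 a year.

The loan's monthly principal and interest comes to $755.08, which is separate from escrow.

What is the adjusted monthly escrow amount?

Private mortgage insurance (PMI) = $141.08 × 12 = $1,692.96 per year
County property tax = $1,958.40 per year
Earthquake insurance = $981.84 per year
Yearly total = $1,692.96 + $1,958.40 + $981.84 = $4,633.20
Monthly escrow = $4,633.20 / 12 = $386.10
Monthly shortage recovery: $714.60 / 12 = $59.55
Adjusted monthly = $386.10 + $59.55 = $445.65

$445.65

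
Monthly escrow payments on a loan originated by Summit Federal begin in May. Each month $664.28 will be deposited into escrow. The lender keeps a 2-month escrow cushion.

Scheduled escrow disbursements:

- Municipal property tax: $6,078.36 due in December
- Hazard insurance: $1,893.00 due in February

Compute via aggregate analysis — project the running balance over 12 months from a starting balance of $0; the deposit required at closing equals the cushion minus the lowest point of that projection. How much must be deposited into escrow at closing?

$2,657.12

Cushion = 2 × $664.28 = $1,328.56
Trial balance (start $0, +$664.28 each month, − disbursements):
  May: +$664.28 → $664.28
  Jun: +$664.28 → $1,328.56
  Jul: +$664.28 → $1,992.84
  Aug: +$664.28 → $2,657.12
  Sep: +$664.28 → $3,321.40
  Oct: +$664.28 → $3,985.68
  Nov: +$664.28 → $4,649.96
  Dec: +$664.28 − $6,078.36 → -$764.12
  Jan: +$664.28 → -$99.84
  Feb: +$664.28 − $1,893.00 → -$1,328.56
  Mar: +$664.28 → -$664.28
  Apr: +$664.28 → $0.00
Lowest trial balance = -$1,328.56 (Feb)
Initial deposit = cushion − low point = $1,328.56 − (-$1,328.56) = $2,657.12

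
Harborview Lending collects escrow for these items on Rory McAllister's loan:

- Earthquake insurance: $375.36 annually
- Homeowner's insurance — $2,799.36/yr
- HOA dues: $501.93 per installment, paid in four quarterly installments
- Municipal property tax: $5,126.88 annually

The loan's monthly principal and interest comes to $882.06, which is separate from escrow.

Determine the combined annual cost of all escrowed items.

$10,309.32

Earthquake insurance — $375.36 per year
Homeowner's insurance — $2,799.36 per year
HOA dues — $501.93 × 4 = $2,007.72 per year
Municipal property tax — $5,126.88 per year
Total annual escrow = $10,309.32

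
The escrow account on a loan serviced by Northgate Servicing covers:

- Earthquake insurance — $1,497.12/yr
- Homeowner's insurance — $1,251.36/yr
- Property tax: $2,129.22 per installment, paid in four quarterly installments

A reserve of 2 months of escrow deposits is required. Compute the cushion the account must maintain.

$1,877.56

Earthquake insurance = $1,497.12
Homeowner's insurance = $1,251.36
Property tax = $2,129.22 × 4 = $8,516.88
Combined annual = $11,265.36
Monthly escrow = $11,265.36 / 12 = $938.78
Cushion = 2 × $938.78 = $1,877.56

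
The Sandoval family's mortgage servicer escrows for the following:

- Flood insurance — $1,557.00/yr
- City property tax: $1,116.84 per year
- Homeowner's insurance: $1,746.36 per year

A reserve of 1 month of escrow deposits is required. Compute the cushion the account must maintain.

Flood insurance — $1,557.00 annually
City property tax — $1,116.84 annually
Homeowner's insurance — $1,746.36 annually
Yearly total = $4,420.20
Per month = $4,420.20 ÷ 12 = $368.35
Reserve = 1 × $368.35 = $368.35

$368.35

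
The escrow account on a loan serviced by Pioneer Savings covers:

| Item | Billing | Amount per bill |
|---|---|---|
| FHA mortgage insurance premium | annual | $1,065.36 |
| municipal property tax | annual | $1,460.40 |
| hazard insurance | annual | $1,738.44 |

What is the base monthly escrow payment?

FHA mortgage insurance premium — $1,065.36/yr
Municipal property tax — $1,460.40/yr
Hazard insurance — $1,738.44/yr
Combined annual = $1,065.36 + $1,460.40 + $1,738.44 = $4,264.20
Per month = $4,264.20 ÷ 12 = $355.35

$355.35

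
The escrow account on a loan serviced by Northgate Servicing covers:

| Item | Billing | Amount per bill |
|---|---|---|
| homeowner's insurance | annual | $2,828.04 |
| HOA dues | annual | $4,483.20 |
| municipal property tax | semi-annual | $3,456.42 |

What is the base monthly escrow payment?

$1,185.34

Homeowner's insurance: $2,828.04
HOA dues: $4,483.20
Municipal property tax: $3,456.42 × 2 = $6,912.84
Combined annual = $2,828.04 + $4,483.20 + $6,912.84 = $14,224.08
Per month = $14,224.08 / 12 = $1,185.34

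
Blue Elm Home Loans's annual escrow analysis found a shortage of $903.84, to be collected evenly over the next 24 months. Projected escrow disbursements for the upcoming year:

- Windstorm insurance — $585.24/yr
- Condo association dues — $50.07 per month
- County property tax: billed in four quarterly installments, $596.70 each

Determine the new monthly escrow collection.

Windstorm insurance: $585.24 annually
Condo association dues: $50.07 × 12 = $600.84 annually
County property tax: $596.70 × 4 = $2,386.80 annually
Combined annual = $585.24 + $600.84 + $2,386.80 = $3,572.88
Monthly escrow = $3,572.88 / 12 = $297.74
Shortage spread = $903.84 / 24 = $37.66/mo
Adjusted monthly = $297.74 + $37.66 = $335.40

$335.40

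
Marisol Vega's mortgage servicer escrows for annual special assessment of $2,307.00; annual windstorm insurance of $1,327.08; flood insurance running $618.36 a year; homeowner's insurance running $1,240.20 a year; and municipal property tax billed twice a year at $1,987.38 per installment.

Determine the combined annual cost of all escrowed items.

Special assessment = $2,307.00 per year
Windstorm insurance = $1,327.08 per year
Flood insurance = $618.36 per year
Homeowner's insurance = $1,240.20 per year
Municipal property tax = $1,987.38 × 2 = $3,974.76 per year
Combined annual = $9,467.40

$9,467.40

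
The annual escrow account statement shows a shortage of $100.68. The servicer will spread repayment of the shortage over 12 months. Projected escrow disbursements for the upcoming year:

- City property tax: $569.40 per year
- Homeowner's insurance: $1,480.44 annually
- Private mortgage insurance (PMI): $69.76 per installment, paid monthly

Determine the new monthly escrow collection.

City property tax — $569.40 annually
Homeowner's insurance — $1,480.44 annually
Private mortgage insurance (PMI) — $69.76 × 12 = $837.12 annually
Combined annual = $2,886.96
Monthly escrow = $2,886.96 ÷ 12 = $240.58
Shortage spread = $100.68 / 12 = $8.39/mo
New monthly escrow = $240.58 + $8.39 = $248.97

$248.97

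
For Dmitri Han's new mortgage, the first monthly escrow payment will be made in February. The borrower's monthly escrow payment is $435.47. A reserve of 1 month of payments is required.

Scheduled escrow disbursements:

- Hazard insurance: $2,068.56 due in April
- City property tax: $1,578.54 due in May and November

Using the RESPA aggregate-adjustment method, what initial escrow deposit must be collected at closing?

Cushion = 1 × $435.47 = $435.47
Trial balance (start $0, +$435.47 each month, − disbursements):
  Feb: +$435.47 → $435.47
  Mar: +$435.47 → $870.94
  Apr: +$435.47 − $2,068.56 → -$762.15
  May: +$435.47 − $1,578.54 → -$1,905.22
  Jun: +$435.47 → -$1,469.75
  Jul: +$435.47 → -$1,034.28
  Aug: +$435.47 → -$598.81
  Sep: +$435.47 → -$163.34
  Oct: +$435.47 → $272.13
  Nov: +$435.47 − $1,578.54 → -$870.94
  Dec: +$435.47 → -$435.47
  Jan: +$435.47 → $0.00
Lowest trial balance = -$1,905.22 (May)
Initial deposit = cushion − low point = $435.47 − (-$1,905.22) = $2,340.69

$2,340.69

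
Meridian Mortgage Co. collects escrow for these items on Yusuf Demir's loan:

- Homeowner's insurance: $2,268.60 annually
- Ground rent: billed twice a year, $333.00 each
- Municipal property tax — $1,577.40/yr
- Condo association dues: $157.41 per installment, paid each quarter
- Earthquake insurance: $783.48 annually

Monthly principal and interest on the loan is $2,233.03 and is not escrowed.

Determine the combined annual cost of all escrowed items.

$5,925.12

Homeowner's insurance: $2,268.60
Ground rent: $333.00 × 2 = $666.00
Municipal property tax: $1,577.40
Condo association dues: $157.41 × 4 = $629.64
Earthquake insurance: $783.48
Yearly total = $2,268.60 + $666.00 + $1,577.40 + $629.64 + $783.48 = $5,925.12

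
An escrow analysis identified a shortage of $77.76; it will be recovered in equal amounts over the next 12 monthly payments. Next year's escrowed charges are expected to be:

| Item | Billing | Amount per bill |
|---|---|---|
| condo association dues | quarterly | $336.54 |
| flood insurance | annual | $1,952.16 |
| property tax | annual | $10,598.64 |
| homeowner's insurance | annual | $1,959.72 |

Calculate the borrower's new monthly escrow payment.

$1,327.87

Condo association dues = $336.54 × 4 = $1,346.16 annually
Flood insurance = $1,952.16 annually
Property tax = $10,598.64 annually
Homeowner's insurance = $1,959.72 annually
Total per year = $1,346.16 + $1,952.16 + $10,598.64 + $1,959.72 = $15,856.68
Per month = $15,856.68 / 12 = $1,321.39
Shortage per month = $77.76 / 12 = $6.48
Adjusted monthly = $1,321.39 + $6.48 = $1,327.87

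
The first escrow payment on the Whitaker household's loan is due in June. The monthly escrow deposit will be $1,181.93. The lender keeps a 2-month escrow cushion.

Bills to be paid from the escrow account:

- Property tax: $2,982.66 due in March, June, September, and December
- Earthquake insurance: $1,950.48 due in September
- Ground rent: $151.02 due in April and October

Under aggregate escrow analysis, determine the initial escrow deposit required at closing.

$5,551.94

Cushion = 2 × $1,181.93 = $2,363.86
Trial balance (start $0, +$1,181.93 each month, − disbursements):
  Jun: +$1,181.93 − $2,982.66 → -$1,800.73
  Jul: +$1,181.93 → -$618.80
  Aug: +$1,181.93 → $563.13
  Sep: +$1,181.93 − $4,933.14 → -$3,188.08
  Oct: +$1,181.93 − $151.02 → -$2,157.17
  Nov: +$1,181.93 → -$975.24
  Dec: +$1,181.93 − $2,982.66 → -$2,775.97
  Jan: +$1,181.93 → -$1,594.04
  Feb: +$1,181.93 → -$412.11
  Mar: +$1,181.93 − $2,982.66 → -$2,212.84
  Apr: +$1,181.93 − $151.02 → -$1,181.93
  May: +$1,181.93 → $0.00
Lowest trial balance = -$3,188.08 (Sep)
Initial deposit = cushion − low point = $2,363.86 − (-$3,188.08) = $5,551.94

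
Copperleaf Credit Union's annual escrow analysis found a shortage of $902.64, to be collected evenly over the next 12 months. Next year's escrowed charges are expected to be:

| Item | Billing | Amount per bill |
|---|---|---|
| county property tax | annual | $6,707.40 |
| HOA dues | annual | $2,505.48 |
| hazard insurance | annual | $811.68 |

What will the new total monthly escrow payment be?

$910.60

County property tax = $6,707.40 annually
HOA dues = $2,505.48 annually
Hazard insurance = $811.68 annually
Annual escrow total = $6,707.40 + $2,505.48 + $811.68 = $10,024.56
Base monthly escrow = $10,024.56 / 12 = $835.38
Monthly shortage recovery: $902.64 / 12 = $75.22
New monthly escrow = $835.38 + $75.22 = $910.60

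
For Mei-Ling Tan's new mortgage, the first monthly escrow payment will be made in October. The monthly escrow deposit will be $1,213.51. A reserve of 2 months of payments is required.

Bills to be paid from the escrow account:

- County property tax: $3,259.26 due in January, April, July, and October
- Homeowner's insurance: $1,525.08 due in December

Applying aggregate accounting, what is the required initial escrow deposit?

$5,616.58

Cushion = 2 × $1,213.51 = $2,427.02
Trial balance (start $0, +$1,213.51 each month, − disbursements):
  Oct: +$1,213.51 − $3,259.26 → -$2,045.75
  Nov: +$1,213.51 → -$832.24
  Dec: +$1,213.51 − $1,525.08 → -$1,143.81
  Jan: +$1,213.51 − $3,259.26 → -$3,189.56
  Feb: +$1,213.51 → -$1,976.05
  Mar: +$1,213.51 → -$762.54
  Apr: +$1,213.51 − $3,259.26 → -$2,808.29
  May: +$1,213.51 → -$1,594.78
  Jun: +$1,213.51 → -$381.27
  Jul: +$1,213.51 − $3,259.26 → -$2,427.02
  Aug: +$1,213.51 → -$1,213.51
  Sep: +$1,213.51 → $0.00
Lowest trial balance = -$3,189.56 (Jan)
Initial deposit = cushion − low point = $2,427.02 − (-$3,189.56) = $5,616.58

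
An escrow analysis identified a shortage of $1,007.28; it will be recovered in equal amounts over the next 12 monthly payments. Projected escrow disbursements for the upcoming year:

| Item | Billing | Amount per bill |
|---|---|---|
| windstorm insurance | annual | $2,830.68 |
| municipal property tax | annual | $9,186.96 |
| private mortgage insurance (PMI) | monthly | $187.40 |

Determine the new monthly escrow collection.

$1,272.81

Windstorm insurance = $2,830.68 per year
Municipal property tax = $9,186.96 per year
Private mortgage insurance (PMI) = $187.40 × 12 = $2,248.80 per year
Total per year = $14,266.44
Base monthly escrow = $14,266.44 / 12 = $1,188.87
Shortage spread = $1,007.28 ÷ 12 = $83.94/mo
Adjusted monthly = $1,188.87 + $83.94 = $1,272.81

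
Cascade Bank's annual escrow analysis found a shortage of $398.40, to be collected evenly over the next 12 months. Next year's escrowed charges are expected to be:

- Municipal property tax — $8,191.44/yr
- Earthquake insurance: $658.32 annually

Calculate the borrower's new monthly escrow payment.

Municipal property tax = $8,191.44 annually
Earthquake insurance = $658.32 annually
Combined annual = $8,191.44 + $658.32 = $8,849.76
Base monthly escrow = $8,849.76 / 12 = $737.48
Monthly shortage recovery: $398.40 / 12 = $33.20
New monthly escrow = $737.48 + $33.20 = $770.68

$770.68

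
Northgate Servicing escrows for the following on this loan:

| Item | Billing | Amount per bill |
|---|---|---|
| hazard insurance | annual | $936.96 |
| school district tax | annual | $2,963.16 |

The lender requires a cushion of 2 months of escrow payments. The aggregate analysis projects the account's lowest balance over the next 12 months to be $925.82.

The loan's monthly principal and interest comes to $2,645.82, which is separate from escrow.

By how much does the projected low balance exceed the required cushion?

$275.80

Hazard insurance — $936.96/yr
School district tax — $2,963.16/yr
Total per year = $3,900.12
Monthly = $3,900.12 ÷ 12 = $325.01
Required cushion = 2 × $325.01 = $650.02
Surplus = $925.82 − $650.02 = $275.80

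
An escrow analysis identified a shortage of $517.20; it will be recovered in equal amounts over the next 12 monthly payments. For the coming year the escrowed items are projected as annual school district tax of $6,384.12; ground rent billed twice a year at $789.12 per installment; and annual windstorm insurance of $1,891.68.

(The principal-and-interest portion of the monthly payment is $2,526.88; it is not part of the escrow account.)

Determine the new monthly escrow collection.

School district tax: $6,384.12 per year
Ground rent: $789.12 × 2 = $1,578.24 per year
Windstorm insurance: $1,891.68 per year
Yearly total = $6,384.12 + $1,578.24 + $1,891.68 = $9,854.04
Base monthly escrow = $9,854.04 / 12 = $821.17
Monthly shortage recovery: $517.20 ÷ 12 = $43.10
New monthly escrow = $821.17 + $43.10 = $864.27

$864.27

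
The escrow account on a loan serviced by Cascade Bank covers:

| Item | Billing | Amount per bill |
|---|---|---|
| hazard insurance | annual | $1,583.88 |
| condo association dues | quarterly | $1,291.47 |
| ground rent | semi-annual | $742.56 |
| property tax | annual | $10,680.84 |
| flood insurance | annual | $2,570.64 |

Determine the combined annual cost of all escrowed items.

$21,486.36

Hazard insurance — $1,583.88
Condo association dues — $1,291.47 × 4 = $5,165.88
Ground rent — $742.56 × 2 = $1,485.12
Property tax — $10,680.84
Flood insurance — $2,570.64
Yearly total = $1,583.88 + $5,165.88 + $1,485.12 + $10,680.84 + $2,570.64 = $21,486.36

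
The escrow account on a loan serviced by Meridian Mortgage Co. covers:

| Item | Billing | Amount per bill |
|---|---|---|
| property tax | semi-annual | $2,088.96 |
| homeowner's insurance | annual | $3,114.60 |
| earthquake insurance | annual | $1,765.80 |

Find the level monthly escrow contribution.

Property tax = $2,088.96 × 2 = $4,177.92
Homeowner's insurance = $3,114.60
Earthquake insurance = $1,765.80
Combined annual = $4,177.92 + $3,114.60 + $1,765.80 = $9,058.32
Base monthly escrow = $9,058.32 / 12 = $754.86

$754.86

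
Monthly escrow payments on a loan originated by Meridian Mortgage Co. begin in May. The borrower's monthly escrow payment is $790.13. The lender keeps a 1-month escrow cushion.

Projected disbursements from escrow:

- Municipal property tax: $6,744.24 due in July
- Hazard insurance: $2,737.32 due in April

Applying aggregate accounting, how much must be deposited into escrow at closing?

Cushion = 1 × $790.13 = $790.13
Trial balance (start $0, +$790.13 each month, − disbursements):
  May: +$790.13 → $790.13
  Jun: +$790.13 → $1,580.26
  Jul: +$790.13 − $6,744.24 → -$4,373.85
  Aug: +$790.13 → -$3,583.72
  Sep: +$790.13 → -$2,793.59
  Oct: +$790.13 → -$2,003.46
  Nov: +$790.13 → -$1,213.33
  Dec: +$790.13 → -$423.20
  Jan: +$790.13 → $366.93
  Feb: +$790.13 → $1,157.06
  Mar: +$790.13 → $1,947.19
  Apr: +$790.13 − $2,737.32 → $0.00
Lowest trial balance = -$4,373.85 (Jul)
Initial deposit = cushion − low point = $790.13 − (-$4,373.85) = $5,163.98

$5,163.98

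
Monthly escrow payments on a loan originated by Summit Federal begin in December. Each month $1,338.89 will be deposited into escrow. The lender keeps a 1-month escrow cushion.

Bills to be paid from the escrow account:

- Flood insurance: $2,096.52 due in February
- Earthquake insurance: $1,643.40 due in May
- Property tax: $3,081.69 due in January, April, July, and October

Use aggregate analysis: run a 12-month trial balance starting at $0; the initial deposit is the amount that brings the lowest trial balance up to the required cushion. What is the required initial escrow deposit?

$3,612.76

Cushion = 1 × $1,338.89 = $1,338.89
Trial balance (start $0, +$1,338.89 each month, − disbursements):
  Dec: +$1,338.89 → $1,338.89
  Jan: +$1,338.89 − $3,081.69 → -$403.91
  Feb: +$1,338.89 − $2,096.52 → -$1,161.54
  Mar: +$1,338.89 → $177.35
  Apr: +$1,338.89 − $3,081.69 → -$1,565.45
  May: +$1,338.89 − $1,643.40 → -$1,869.96
  Jun: +$1,338.89 → -$531.07
  Jul: +$1,338.89 − $3,081.69 → -$2,273.87
  Aug: +$1,338.89 → -$934.98
  Sep: +$1,338.89 → $403.91
  Oct: +$1,338.89 − $3,081.69 → -$1,338.89
  Nov: +$1,338.89 → $0.00
Lowest trial balance = -$2,273.87 (Jul)
Initial deposit = cushion − low point = $1,338.89 − (-$2,273.87) = $3,612.76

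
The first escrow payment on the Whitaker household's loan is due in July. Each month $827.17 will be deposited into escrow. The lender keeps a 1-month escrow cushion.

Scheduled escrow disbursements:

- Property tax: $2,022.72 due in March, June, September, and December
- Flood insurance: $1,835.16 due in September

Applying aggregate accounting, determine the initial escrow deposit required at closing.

$2,203.54

Cushion = 1 × $827.17 = $827.17
Trial balance (start $0, +$827.17 each month, − disbursements):
  Jul: +$827.17 → $827.17
  Aug: +$827.17 → $1,654.34
  Sep: +$827.17 − $3,857.88 → -$1,376.37
  Oct: +$827.17 → -$549.20
  Nov: +$827.17 → $277.97
  Dec: +$827.17 − $2,022.72 → -$917.58
  Jan: +$827.17 → -$90.41
  Feb: +$827.17 → $736.76
  Mar: +$827.17 − $2,022.72 → -$458.79
  Apr: +$827.17 → $368.38
  May: +$827.17 → $1,195.55
  Jun: +$827.17 − $2,022.72 → $0.00
Lowest trial balance = -$1,376.37 (Sep)
Initial deposit = cushion − low point = $827.17 − (-$1,376.37) = $2,203.54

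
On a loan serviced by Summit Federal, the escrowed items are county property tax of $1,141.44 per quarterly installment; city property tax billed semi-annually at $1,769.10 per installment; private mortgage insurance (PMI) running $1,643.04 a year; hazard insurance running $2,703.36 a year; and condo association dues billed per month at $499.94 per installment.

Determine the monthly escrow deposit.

$1,537.47

County property tax = $1,141.44 × 4 = $4,565.76
City property tax = $1,769.10 × 2 = $3,538.20
Private mortgage insurance (PMI) = $1,643.04
Hazard insurance = $2,703.36
Condo association dues = $499.94 × 12 = $5,999.28
Combined annual = $18,449.64
Monthly = $18,449.64 / 12 = $1,537.47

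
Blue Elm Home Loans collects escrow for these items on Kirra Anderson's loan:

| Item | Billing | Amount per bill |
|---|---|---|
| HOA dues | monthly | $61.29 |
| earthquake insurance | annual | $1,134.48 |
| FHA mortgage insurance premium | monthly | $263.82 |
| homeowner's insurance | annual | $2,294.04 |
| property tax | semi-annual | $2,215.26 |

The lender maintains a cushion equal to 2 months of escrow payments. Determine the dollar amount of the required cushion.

HOA dues — $61.29 × 12 = $735.48 per year
Earthquake insurance — $1,134.48 per year
FHA mortgage insurance premium — $263.82 × 12 = $3,165.84 per year
Homeowner's insurance — $2,294.04 per year
Property tax — $2,215.26 × 2 = $4,430.52 per year
Total annual escrow = $735.48 + $1,134.48 + $3,165.84 + $2,294.04 + $4,430.52 = $11,760.36
Base monthly escrow = $11,760.36 / 12 = $980.03
Reserve = 2 × $980.03 = $1,960.06

$1,960.06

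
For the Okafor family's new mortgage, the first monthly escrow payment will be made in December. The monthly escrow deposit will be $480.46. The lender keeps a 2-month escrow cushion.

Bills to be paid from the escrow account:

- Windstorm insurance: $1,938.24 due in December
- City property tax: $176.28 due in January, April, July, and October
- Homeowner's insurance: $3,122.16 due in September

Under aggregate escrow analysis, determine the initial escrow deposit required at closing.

Cushion = 2 × $480.46 = $960.92
Trial balance (start $0, +$480.46 each month, − disbursements):
  Dec: +$480.46 − $1,938.24 → -$1,457.78
  Jan: +$480.46 − $176.28 → -$1,153.60
  Feb: +$480.46 → -$673.14
  Mar: +$480.46 → -$192.68
  Apr: +$480.46 − $176.28 → $111.50
  May: +$480.46 → $591.96
  Jun: +$480.46 → $1,072.42
  Jul: +$480.46 − $176.28 → $1,376.60
  Aug: +$480.46 → $1,857.06
  Sep: +$480.46 − $3,122.16 → -$784.64
  Oct: +$480.46 − $176.28 → -$480.46
  Nov: +$480.46 → $0.00
Lowest trial balance = -$1,457.78 (Dec)
Initial deposit = cushion − low point = $960.92 − (-$1,457.78) = $2,418.70

$2,418.70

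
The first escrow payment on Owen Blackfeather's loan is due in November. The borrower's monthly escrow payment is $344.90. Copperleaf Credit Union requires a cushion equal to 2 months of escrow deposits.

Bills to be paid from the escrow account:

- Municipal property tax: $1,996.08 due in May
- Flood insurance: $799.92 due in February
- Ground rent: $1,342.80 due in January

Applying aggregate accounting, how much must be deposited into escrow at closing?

$2,414.30

Cushion = 2 × $344.90 = $689.80
Trial balance (start $0, +$344.90 each month, − disbursements):
  Nov: +$344.90 → $344.90
  Dec: +$344.90 → $689.80
  Jan: +$344.90 − $1,342.80 → -$308.10
  Feb: +$344.90 − $799.92 → -$763.12
  Mar: +$344.90 → -$418.22
  Apr: +$344.90 → -$73.32
  May: +$344.90 − $1,996.08 → -$1,724.50
  Jun: +$344.90 → -$1,379.60
  Jul: +$344.90 → -$1,034.70
  Aug: +$344.90 → -$689.80
  Sep: +$344.90 → -$344.90
  Oct: +$344.90 → $0.00
Lowest trial balance = -$1,724.50 (May)
Initial deposit = cushion − low point = $689.80 − (-$1,724.50) = $2,414.30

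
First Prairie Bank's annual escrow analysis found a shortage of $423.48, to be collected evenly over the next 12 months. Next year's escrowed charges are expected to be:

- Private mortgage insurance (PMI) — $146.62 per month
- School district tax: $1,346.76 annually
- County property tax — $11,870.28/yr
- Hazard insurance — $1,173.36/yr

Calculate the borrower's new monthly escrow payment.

$1,381.11

Private mortgage insurance (PMI): $146.62 × 12 = $1,759.44
School district tax: $1,346.76
County property tax: $11,870.28
Hazard insurance: $1,173.36
Annual escrow total = $1,759.44 + $1,346.76 + $11,870.28 + $1,173.36 = $16,149.84
Monthly escrow = $16,149.84 ÷ 12 = $1,345.82
Shortage per month = $423.48 ÷ 12 = $35.29
Adjusted monthly = $1,345.82 + $35.29 = $1,381.11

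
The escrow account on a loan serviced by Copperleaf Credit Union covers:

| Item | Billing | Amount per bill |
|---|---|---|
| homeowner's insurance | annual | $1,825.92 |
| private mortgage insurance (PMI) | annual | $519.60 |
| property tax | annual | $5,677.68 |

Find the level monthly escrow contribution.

$668.60

Homeowner's insurance: $1,825.92
Private mortgage insurance (PMI): $519.60
Property tax: $5,677.68
Combined annual = $8,023.20
Per month = $8,023.20 / 12 = $668.60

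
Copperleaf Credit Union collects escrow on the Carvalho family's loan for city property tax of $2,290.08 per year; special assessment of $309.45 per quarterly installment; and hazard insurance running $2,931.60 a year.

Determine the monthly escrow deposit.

$538.29

City property tax: $2,290.08 annually
Special assessment: $309.45 × 4 = $1,237.80 annually
Hazard insurance: $2,931.60 annually
Yearly total = $6,459.48
Base monthly escrow = $6,459.48 / 12 = $538.29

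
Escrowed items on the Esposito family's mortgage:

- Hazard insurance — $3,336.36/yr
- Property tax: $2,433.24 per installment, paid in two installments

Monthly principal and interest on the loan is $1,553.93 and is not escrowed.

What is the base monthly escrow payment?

$683.57

Hazard insurance: $3,336.36
Property tax: $2,433.24 × 2 = $4,866.48
Yearly total = $3,336.36 + $4,866.48 = $8,202.84
Base monthly escrow = $8,202.84 / 12 = $683.57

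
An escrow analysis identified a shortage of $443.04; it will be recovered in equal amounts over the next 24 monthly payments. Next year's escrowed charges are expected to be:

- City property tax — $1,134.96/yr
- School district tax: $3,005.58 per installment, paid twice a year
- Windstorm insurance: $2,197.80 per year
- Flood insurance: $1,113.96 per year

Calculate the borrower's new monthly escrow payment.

$889.95

City property tax: $1,134.96 annually
School district tax: $3,005.58 × 2 = $6,011.16 annually
Windstorm insurance: $2,197.80 annually
Flood insurance: $1,113.96 annually
Annual escrow total = $1,134.96 + $6,011.16 + $2,197.80 + $1,113.96 = $10,457.88
Monthly = $10,457.88 ÷ 12 = $871.49
Shortage spread = $443.04 ÷ 24 = $18.46/mo
Adjusted monthly = $871.49 + $18.46 = $889.95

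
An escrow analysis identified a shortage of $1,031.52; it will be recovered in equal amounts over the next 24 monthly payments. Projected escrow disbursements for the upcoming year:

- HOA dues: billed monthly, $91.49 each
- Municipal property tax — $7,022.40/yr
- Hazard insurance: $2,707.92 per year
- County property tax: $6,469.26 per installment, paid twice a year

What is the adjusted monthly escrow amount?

HOA dues: $91.49 × 12 = $1,097.88 annually
Municipal property tax: $7,022.40 annually
Hazard insurance: $2,707.92 annually
County property tax: $6,469.26 × 2 = $12,938.52 annually
Combined annual = $1,097.88 + $7,022.40 + $2,707.92 + $12,938.52 = $23,766.72
Monthly escrow = $23,766.72 ÷ 12 = $1,980.56
Shortage per month = $1,031.52 / 24 = $42.98
Adjusted monthly = $1,980.56 + $42.98 = $2,023.54

$2,023.54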